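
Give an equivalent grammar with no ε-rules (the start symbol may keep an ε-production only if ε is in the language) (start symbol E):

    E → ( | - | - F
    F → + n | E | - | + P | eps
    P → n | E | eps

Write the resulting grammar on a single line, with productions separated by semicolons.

Nullable set = {F, P}.
ε ∉ L(G), so no ε-production is kept.
Add the nullable-subset variants: F → + P gives + P | +.

E → ( | - | - F; F → + n | E | - | + P | +; P → n | E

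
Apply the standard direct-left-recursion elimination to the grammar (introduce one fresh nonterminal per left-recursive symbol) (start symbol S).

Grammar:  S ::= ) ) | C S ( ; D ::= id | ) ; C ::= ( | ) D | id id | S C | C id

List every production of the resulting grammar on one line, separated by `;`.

Directly left-recursive nonterminal: C.
For C: α = {id}, β = {(, ) D, id id, S C}. Rewrite as C → β C' and C' → α C' | ε.

S ::= ) ) | C S (; D ::= id | ); C ::= ( C' | ) D C' | id id C' | S C C'; C' ::= id C' | ε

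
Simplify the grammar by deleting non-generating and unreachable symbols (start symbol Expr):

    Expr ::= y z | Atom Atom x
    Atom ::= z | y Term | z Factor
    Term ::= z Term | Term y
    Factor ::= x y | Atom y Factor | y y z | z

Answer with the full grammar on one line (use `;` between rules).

Generating nonterminals: {Atom, Expr, Factor}.
Reachable from Expr after that: {Atom, Expr, Factor}.
Removed useless symbols: {Term} and every production mentioning them.

Expr ::= y z | Atom Atom x; Atom ::= z | z Factor; Factor ::= x y | Atom y Factor | y y z | z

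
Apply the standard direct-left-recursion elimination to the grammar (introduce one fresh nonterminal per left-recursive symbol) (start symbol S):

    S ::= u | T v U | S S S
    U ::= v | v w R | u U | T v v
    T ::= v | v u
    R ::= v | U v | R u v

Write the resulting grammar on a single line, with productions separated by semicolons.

S ::= u S' | T v U S'; U ::= v | v w R | u U | T v v; T ::= v | v u; R ::= v R' | U v R'; S' ::= S S S' | eps; R' ::= u v R' | eps

S, R are directly left-recursive.
For S: α = {S S}, β = {u, T v U}. Rewrite as S → β S' and S' → α S' | ε.
For R: α = {u v}, β = {v, U v}. Rewrite as R → β R' and R' → α R' | ε.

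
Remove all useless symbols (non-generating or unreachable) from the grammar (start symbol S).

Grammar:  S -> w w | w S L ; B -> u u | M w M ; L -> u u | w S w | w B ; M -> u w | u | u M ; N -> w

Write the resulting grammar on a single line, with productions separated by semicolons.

Generating nonterminals: {B, L, M, N, S}.
Reachable from S after that: {B, L, M, S}.
Removed useless symbols: {N} and every production mentioning them.

S -> w w | w S L; B -> u u | M w M; L -> u u | w S w | w B; M -> u w | u | u M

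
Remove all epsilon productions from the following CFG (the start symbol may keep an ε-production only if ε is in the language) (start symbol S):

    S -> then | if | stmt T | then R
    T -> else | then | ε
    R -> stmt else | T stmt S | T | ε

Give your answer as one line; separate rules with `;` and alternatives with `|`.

S -> then | if | stmt T | stmt | then R; T -> else | then; R -> stmt else | T stmt S | stmt S | T

Nullable nonterminals: {R, T}.
ε ∉ L(G), so no ε-production is kept.
For each production, add variants omitting each subset of nullable occurrences: S → stmt T gives stmt T | stmt. R → T stmt S gives T stmt S | stmt S.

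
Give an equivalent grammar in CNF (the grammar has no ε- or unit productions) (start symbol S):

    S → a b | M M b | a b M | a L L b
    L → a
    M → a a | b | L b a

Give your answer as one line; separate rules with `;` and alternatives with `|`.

Introduce a nonterminal for each terminal appearing in a rule of length ≥ 2: X1 → a, X2 → b.
Binarize each right-hand side of length ≥ 3 by chaining fresh nonterminals (Y1, Y2, …): affected rules were S → M M X2; S → X1 X2 M; S → X1 L L X2; M → L X2 X1.

S → X1 X2 | M Y1 | X1 Y2 | X1 Y3; L → a; M → X1 X1 | b | L Y5; X1 → a; X2 → b; Y1 → M X2; Y2 → X2 M; Y3 → L Y4; Y4 → L X2; Y5 → X2 X1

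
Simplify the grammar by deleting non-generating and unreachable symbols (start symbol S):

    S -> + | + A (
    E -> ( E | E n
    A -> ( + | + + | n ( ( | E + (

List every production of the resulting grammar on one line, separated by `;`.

Generating nonterminals: {A, S}.
Reachable from S after that: {A, S}.
Removed useless symbols: {E} and every production mentioning them.

S -> + | + A (; A -> ( + | + + | n ( (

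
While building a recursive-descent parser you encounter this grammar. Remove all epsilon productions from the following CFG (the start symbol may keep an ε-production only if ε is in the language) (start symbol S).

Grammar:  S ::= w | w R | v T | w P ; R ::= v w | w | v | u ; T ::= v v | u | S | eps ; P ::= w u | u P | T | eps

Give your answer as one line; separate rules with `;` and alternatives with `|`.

S ::= w | w R | v T | v | w P; R ::= v w | w | v | u; T ::= v v | u | S; P ::= w u | u P | u | T

The nullable symbols are {P, T}.
ε ∉ L(G), so no ε-production is kept.
Add the nullable-subset variants: S → v T gives v T | v. P → u P gives u P | u.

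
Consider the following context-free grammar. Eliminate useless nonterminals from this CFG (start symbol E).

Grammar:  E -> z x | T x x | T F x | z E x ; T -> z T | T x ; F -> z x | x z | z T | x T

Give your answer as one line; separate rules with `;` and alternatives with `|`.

E -> z x | z E x

Generating nonterminals: {E, F}.
Reachable from E after that: {E}.
Removed useless symbols: {F, T} and every production mentioning them.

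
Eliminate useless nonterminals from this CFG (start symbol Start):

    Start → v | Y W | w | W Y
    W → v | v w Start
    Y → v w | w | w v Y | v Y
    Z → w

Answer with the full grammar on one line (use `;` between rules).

Generating nonterminals: {Start, W, Y, Z}.
Reachable from Start after that: {Start, W, Y}.
Removed useless symbols: {Z} and every production mentioning them.

Start → v | Y W | w | W Y; W → v | v w Start; Y → v w | w | w v Y | v Y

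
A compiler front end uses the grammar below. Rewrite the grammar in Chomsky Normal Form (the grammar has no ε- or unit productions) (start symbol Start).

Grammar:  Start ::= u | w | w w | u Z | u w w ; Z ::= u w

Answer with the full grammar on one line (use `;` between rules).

Start ::= u | w | X1 X1 | X2 Z | X2 Y1; Z ::= X2 X1; X1 ::= w; X2 ::= u; Y1 ::= X1 X1

Introduce a nonterminal for each terminal appearing in a rule of length ≥ 2: X1 → w, X2 → u.
Binarize each right-hand side of length ≥ 3 by chaining fresh nonterminals (Y1, Y2, …): affected rules were Start → X2 X1 X1.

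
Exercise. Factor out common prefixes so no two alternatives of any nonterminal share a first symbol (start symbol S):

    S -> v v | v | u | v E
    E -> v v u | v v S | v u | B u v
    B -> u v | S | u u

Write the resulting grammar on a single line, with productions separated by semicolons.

S -> u | v S'; E -> B u v | v E'; B -> S | u B'; S' -> v | epsilon | E; E' -> u | v E''; B' -> v | u; E'' -> u | S

S has alternatives sharing prefix 'v': factor to S → v S' with S' → v | ε | E.
E has alternatives sharing prefix 'v': factor to E → v E' with E' → v u | v S | u.
B has alternatives sharing prefix 'u': factor to B → u B' with B' → v | u.
E' has alternatives sharing prefix 'v': factor to E' → v E'' with E'' → u | S.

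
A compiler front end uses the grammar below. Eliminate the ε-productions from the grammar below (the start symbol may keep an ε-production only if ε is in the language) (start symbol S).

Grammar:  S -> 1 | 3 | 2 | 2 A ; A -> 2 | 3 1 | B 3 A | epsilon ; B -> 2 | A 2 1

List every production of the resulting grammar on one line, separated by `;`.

S -> 1 | 3 | 2 | 2 A; A -> 2 | 3 1 | B 3 A | B 3; B -> 2 | A 2 1 | 2 1

Nullable nonterminals: {A}.
ε ∉ L(G), so no ε-production is kept.
For each production, add variants omitting each subset of nullable occurrences: A → B 3 A gives B 3 A | B 3. B → A 2 1 gives A 2 1 | 2 1.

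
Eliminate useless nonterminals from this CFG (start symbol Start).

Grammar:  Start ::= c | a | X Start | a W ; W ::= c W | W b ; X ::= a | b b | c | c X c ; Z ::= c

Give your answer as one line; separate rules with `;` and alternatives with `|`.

Generating nonterminals: {Start, X, Z}.
Reachable from Start after that: {Start, X}.
Removed useless symbols: {W, Z} and every production mentioning them.

Start ::= c | a | X Start; X ::= a | b b | c | c X c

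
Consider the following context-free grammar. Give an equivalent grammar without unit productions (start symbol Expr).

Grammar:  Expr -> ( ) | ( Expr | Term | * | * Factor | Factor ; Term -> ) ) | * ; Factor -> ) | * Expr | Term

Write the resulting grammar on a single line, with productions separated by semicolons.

Unit pairs: Expr ⇒* {Factor, Term}; Factor ⇒* {Term}.
Replace each nonterminal's rules with the union of the non-unit rules of every nonterminal it unit-derives.

Expr -> ) ) | * | ) | * Expr | ( ) | ( Expr | * Factor; Term -> ) ) | *; Factor -> ) ) | * | ) | * Expr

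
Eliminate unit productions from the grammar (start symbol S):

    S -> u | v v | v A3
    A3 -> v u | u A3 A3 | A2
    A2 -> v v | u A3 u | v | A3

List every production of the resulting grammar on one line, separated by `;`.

Unit pairs: A2 ⇒* {A3}; A3 ⇒* {A2}.
For each unit pair (A, B), copy every non-unit production of B to A, then drop all unit productions.

S -> u | v v | v A3; A3 -> v v | u A3 u | v | v u | u A3 A3; A2 -> v v | u A3 u | v | v u | u A3 A3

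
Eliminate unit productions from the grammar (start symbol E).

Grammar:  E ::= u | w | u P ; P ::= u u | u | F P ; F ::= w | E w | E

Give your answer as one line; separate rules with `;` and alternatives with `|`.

Unit pairs: F ⇒* {E}.
Replace each nonterminal's rules with the union of the non-unit rules of every nonterminal it unit-derives.

E ::= u | w | u P; P ::= u u | u | F P; F ::= u | w | u P | E w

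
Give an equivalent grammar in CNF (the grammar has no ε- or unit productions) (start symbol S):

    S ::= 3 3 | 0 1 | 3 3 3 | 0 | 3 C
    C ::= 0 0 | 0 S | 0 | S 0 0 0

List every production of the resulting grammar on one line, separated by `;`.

S ::= X1 X1 | X2 X3 | X1 Y1 | 0 | X1 C; C ::= X2 X2 | X2 S | 0 | S Y2; X1 ::= 3; X2 ::= 0; X3 ::= 1; Y1 ::= X1 X1; Y2 ::= X2 Y3; Y3 ::= X2 X2

Introduce a nonterminal for each terminal appearing in a rule of length ≥ 2: X1 → 3, X2 → 0, X3 → 1.
Binarize each right-hand side of length ≥ 3 by chaining fresh nonterminals (Y1, Y2, …): affected rules were S → X1 X1 X1; C → S X2 X2 X2.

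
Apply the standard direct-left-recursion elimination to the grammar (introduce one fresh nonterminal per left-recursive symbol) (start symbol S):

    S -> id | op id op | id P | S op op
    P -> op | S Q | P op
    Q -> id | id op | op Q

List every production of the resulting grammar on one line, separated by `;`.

S -> id S' | op id op S' | id P S'; P -> op P' | S Q P'; Q -> id | id op | op Q; S' -> op op S' | ε; P' -> op P' | ε

S, P are directly left-recursive.
For S: α = {op op}, β = {id, op id op, id P}. Rewrite as S → β S' and S' → α S' | ε.
For P: α = {op}, β = {op, S Q}. Rewrite as P → β P' and P' → α P' | ε.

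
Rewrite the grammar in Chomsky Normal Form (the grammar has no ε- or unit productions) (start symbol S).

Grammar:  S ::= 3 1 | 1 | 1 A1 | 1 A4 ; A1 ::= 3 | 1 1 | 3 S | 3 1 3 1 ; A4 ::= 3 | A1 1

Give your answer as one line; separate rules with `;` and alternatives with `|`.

S ::= X1 X2 | 1 | X2 A1 | X2 A4; A1 ::= 3 | X2 X2 | X1 S | X1 Y1; A4 ::= 3 | A1 X2; X1 ::= 3; X2 ::= 1; Y1 ::= X2 Y2; Y2 ::= X1 X2

Introduce a nonterminal for each terminal appearing in a rule of length ≥ 2: X1 → 3, X2 → 1.
Binarize each right-hand side of length ≥ 3 by chaining fresh nonterminals (Y1, Y2, …): affected rules were A1 → X1 X2 X1 X2.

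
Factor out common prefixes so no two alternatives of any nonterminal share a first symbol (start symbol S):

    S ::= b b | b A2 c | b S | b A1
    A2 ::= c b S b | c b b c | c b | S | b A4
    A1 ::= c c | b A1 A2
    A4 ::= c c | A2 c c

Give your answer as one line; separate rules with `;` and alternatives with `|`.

S has alternatives sharing prefix 'b': factor to S → b S' with S' → b | A2 c | S | A1.
A2 has alternatives sharing prefix 'c b': factor to A2 → c b A2' with A2' → S b | b c | ε.

S ::= b S'; A2 ::= S | b A4 | c b A2'; A1 ::= c c | b A1 A2; A4 ::= c c | A2 c c; S' ::= b | A2 c | S | A1; A2' ::= S b | b c | epsilon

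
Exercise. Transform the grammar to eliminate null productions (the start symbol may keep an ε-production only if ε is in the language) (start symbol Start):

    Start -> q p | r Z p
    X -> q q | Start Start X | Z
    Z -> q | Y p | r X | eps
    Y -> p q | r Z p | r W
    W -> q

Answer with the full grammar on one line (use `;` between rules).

Start -> q p | r Z p | r p; X -> q q | Start Start X | Start Start | Z; Z -> q | Y p | r X | r; Y -> p q | r Z p | r p | r W; W -> q

Nullable nonterminals: {X, Z}.
ε ∉ L(G), so no ε-production is kept.
Expand every rule over subsets of its nullable positions: Start → r Z p gives r Z p | r p. X → Start Start X gives Start Start X | Start Start. Z → r X gives r X | r. Y → r Z p gives r Z p | r p.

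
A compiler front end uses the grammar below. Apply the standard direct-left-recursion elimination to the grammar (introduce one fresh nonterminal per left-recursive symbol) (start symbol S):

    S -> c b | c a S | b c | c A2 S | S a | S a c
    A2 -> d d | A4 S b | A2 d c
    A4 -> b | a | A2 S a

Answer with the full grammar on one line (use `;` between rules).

S -> c b S' | c a S S' | b c S' | c A2 S S'; A2 -> d d A2' | A4 S b A2'; A4 -> b | a | A2 S a; S' -> a S' | a c S' | epsilon; A2' -> d c A2' | epsilon

Left recursion appears on S, A2.
For S: α = {a, a c}, β = {c b, c a S, b c, c A2 S}. Rewrite as S → β S' and S' → α S' | ε.
For A2: α = {d c}, β = {d d, A4 S b}. Rewrite as A2 → β A2' and A2' → α A2' | ε.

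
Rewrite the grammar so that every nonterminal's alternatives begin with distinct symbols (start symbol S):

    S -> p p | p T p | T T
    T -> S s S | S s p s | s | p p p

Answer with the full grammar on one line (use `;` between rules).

S -> T T | p S'; T -> s | p p p | S s T'; S' -> p | T p; T' -> S | p s

S has alternatives sharing prefix 'p': factor to S → p S' with S' → p | T p.
T has alternatives sharing prefix 'S s': factor to T → S s T' with T' → S | p s.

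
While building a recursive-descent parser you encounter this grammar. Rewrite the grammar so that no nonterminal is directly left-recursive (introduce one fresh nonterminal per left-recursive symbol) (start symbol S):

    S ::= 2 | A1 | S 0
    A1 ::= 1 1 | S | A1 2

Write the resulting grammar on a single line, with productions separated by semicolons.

Left recursion appears on S, A1.
For S: α = {0}, β = {2, A1}. Rewrite as S → β S' and S' → α S' | ε.
For A1: α = {2}, β = {1 1, S}. Rewrite as A1 → β A1' and A1' → α A1' | ε.

S ::= 2 S' | A1 S'; A1 ::= 1 1 A1' | S A1'; S' ::= 0 S' | ε; A1' ::= 2 A1' | ε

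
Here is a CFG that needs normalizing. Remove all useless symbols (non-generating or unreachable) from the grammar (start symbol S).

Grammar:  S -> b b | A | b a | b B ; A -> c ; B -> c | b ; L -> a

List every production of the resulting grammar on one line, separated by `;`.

S -> b b | A | b a | b B; A -> c; B -> c | b

Generating nonterminals: {A, B, L, S}.
Reachable from S after that: {A, B, S}.
Removed useless symbols: {L} and every production mentioning them.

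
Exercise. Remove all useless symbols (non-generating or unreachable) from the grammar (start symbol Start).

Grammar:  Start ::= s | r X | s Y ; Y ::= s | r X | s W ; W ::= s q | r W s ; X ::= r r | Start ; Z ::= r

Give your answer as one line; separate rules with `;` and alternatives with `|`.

Generating nonterminals: {Start, W, X, Y, Z}.
Reachable from Start after that: {Start, W, X, Y}.
Removed useless symbols: {Z} and every production mentioning them.

Start ::= s | r X | s Y; Y ::= s | r X | s W; W ::= s q | r W s; X ::= r r | Start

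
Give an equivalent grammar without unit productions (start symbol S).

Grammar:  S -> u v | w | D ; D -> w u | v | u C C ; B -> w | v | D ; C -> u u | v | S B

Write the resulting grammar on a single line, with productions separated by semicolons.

Unit pairs: B ⇒* {D}; S ⇒* {D}.
For every A with A ⇒* B via unit rules, add B's non-unit alternatives to A; then delete every rule of the form X → Y.

S -> w u | v | u C C | u v | w; D -> w u | v | u C C; B -> w | v | w u | u C C; C -> u u | v | S B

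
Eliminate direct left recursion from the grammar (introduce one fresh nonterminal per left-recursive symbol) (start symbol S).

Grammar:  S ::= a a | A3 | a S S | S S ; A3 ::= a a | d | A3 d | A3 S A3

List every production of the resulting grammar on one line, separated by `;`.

S ::= a a S' | A3 S' | a S S S'; A3 ::= a a A3' | d A3'; S' ::= S S' | ε; A3' ::= d A3' | S A3 A3' | ε

Directly left-recursive nonterminals: S, A3.
For S: α = {S}, β = {a a, A3, a S S}. Rewrite as S → β S' and S' → α S' | ε.
For A3: α = {d, S A3}, β = {a a, d}. Rewrite as A3 → β A3' and A3' → α A3' | ε.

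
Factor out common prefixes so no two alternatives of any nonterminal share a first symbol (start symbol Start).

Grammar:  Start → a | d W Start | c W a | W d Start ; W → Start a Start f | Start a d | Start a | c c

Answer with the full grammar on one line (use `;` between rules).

W has alternatives sharing prefix 'Start a': factor to W → Start a W1 with W1 → Start f | d | ε.

Start → a | d W Start | c W a | W d Start; W → c c | Start a W1; W1 → Start f | d | ε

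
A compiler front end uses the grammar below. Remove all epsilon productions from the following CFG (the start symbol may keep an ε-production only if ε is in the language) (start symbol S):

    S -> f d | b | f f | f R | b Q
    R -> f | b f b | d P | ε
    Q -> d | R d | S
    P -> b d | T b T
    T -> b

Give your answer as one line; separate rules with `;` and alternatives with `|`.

S -> f d | b | f f | f R | f | b Q; R -> f | b f b | d P; Q -> d | R d | S; P -> b d | T b T; T -> b

Nullable nonterminals: {R}.
ε ∉ L(G), so no ε-production is kept.
Expand every rule over subsets of its nullable positions: S → f R gives f R | f.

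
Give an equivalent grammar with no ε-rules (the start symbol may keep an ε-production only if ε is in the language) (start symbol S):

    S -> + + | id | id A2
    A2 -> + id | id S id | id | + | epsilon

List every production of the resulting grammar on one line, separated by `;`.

The nullable symbols are {A2}.
ε ∉ L(G), so no ε-production is kept.

S -> + + | id | id A2; A2 -> + id | id S id | id | +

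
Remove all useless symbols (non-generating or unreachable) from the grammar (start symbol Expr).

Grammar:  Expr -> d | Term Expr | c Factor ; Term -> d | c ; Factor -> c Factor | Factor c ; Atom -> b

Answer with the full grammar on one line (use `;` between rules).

Generating nonterminals: {Atom, Expr, Term}.
Reachable from Expr after that: {Expr, Term}.
Removed useless symbols: {Atom, Factor} and every production mentioning them.

Expr -> d | Term Expr; Term -> d | c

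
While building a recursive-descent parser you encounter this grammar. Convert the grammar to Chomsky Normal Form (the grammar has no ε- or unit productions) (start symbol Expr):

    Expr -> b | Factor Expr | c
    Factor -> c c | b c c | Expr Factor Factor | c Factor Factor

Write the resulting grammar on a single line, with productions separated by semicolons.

Introduce a nonterminal for each terminal appearing in a rule of length ≥ 2: X1 → c, X2 → b.
Binarize each right-hand side of length ≥ 3 by chaining fresh nonterminals (Y1, Y2, …): affected rules were Factor → X2 X1 X1; Factor → Expr Factor Factor; Factor → X1 Factor Factor.

Expr -> b | Factor Expr | c; Factor -> X1 X1 | X2 Y1 | Expr Y2 | X1 Y3; X1 -> c; X2 -> b; Y1 -> X1 X1; Y2 -> Factor Factor; Y3 -> Factor Factor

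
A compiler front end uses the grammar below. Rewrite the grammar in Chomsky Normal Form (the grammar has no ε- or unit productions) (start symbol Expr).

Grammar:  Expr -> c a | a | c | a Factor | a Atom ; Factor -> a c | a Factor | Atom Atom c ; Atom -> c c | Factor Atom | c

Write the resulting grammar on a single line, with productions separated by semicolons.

Expr -> X1 X2 | a | c | X2 Factor | X2 Atom; Factor -> X2 X1 | X2 Factor | Atom Y1; Atom -> X1 X1 | Factor Atom | c; X1 -> c; X2 -> a; Y1 -> Atom X1

Introduce a nonterminal for each terminal appearing in a rule of length ≥ 2: X1 → c, X2 → a.
Binarize each right-hand side of length ≥ 3 by chaining fresh nonterminals (Y1, Y2, …): affected rules were Factor → Atom Atom X1.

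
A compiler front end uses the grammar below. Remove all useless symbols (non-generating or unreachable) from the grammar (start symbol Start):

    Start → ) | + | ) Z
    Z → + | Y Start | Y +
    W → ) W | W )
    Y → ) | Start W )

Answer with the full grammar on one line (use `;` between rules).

Start → ) | + | ) Z; Z → + | Y Start | Y +; Y → )

Generating nonterminals: {Start, Y, Z}.
Reachable from Start after that: {Start, Y, Z}.
Removed useless symbols: {W} and every production mentioning them.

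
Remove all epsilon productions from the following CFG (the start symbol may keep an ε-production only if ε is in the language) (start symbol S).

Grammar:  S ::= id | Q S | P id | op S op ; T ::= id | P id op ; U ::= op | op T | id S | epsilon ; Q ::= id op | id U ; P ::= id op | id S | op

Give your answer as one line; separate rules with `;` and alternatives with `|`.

S ::= id | Q S | P id | op S op; T ::= id | P id op; U ::= op | op T | id S; Q ::= id op | id U | id; P ::= id op | id S | op

The nullable symbols are {U}.
ε ∉ L(G), so no ε-production is kept.
Expand every rule over subsets of its nullable positions: Q → id U gives id U | id.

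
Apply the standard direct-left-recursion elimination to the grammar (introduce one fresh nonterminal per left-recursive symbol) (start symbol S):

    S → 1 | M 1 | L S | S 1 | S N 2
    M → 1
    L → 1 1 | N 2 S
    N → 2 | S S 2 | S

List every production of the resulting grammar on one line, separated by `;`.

S → 1 S' | M 1 S' | L S S'; M → 1; L → 1 1 | N 2 S; N → 2 | S S 2 | S; S' → 1 S' | N 2 S' | ε

Left recursion appears on S.
For S: α = {1, N 2}, β = {1, M 1, L S}. Rewrite as S → β S' and S' → α S' | ε.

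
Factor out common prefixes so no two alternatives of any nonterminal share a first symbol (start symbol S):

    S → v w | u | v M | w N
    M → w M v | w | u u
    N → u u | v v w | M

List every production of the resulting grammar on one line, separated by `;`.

S has alternatives sharing prefix 'v': factor to S → v S' with S' → w | M.
M has alternatives sharing prefix 'w': factor to M → w M' with M' → M v | ε.

S → u | w N | v S'; M → u u | w M'; N → u u | v v w | M; S' → w | M; M' → M v | ε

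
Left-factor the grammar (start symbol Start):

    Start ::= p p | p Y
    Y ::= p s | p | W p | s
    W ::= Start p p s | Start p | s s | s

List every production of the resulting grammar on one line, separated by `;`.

Start has alternatives sharing prefix 'p': factor to Start → p Start1 with Start1 → p | Y.
Y has alternatives sharing prefix 'p': factor to Y → p Y1 with Y1 → s | ε.
W has alternatives sharing prefix 'Start p': factor to W → Start p W1 with W1 → p s | ε.
W has alternatives sharing prefix 's': factor to W → s W2 with W2 → s | ε.

Start ::= p Start1; Y ::= W p | s | p Y1; W ::= Start p W1 | s W2; Start1 ::= p | Y; Y1 ::= s | ε; W1 ::= p s | ε; W2 ::= s | ε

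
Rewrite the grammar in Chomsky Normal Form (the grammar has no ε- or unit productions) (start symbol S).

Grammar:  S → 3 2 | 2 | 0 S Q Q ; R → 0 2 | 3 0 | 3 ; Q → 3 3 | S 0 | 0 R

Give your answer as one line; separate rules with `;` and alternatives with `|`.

Introduce a nonterminal for each terminal appearing in a rule of length ≥ 2: X1 → 3, X2 → 2, X3 → 0.
Binarize each right-hand side of length ≥ 3 by chaining fresh nonterminals (Y1, Y2, …): affected rules were S → X3 S Q Q.

S → X1 X2 | 2 | X3 Y1; R → X3 X2 | X1 X3 | 3; Q → X1 X1 | S X3 | X3 R; X1 → 3; X2 → 2; X3 → 0; Y1 → S Y2; Y2 → Q Q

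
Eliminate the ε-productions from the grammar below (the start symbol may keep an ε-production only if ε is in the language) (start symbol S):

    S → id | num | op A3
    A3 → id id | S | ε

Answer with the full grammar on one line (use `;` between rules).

S → id | num | op A3 | op; A3 → id id | S

The nullable symbols are {A3}.
ε ∉ L(G), so no ε-production is kept.
Add the nullable-subset variants: S → op A3 gives op A3 | op.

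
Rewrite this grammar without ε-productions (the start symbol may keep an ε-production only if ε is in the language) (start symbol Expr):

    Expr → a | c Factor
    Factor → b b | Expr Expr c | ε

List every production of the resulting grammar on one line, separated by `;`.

Nullable nonterminals: {Factor}.
ε ∉ L(G), so no ε-production is kept.
For each production, add variants omitting each subset of nullable occurrences: Expr → c Factor gives c Factor | c.

Expr → a | c Factor | c; Factor → b b | Expr Expr c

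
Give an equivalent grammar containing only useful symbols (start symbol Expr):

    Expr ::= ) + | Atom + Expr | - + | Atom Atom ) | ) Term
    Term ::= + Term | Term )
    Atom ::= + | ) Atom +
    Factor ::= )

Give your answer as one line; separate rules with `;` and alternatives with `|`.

Expr ::= ) + | Atom + Expr | - + | Atom Atom ); Atom ::= + | ) Atom +

Generating nonterminals: {Atom, Expr, Factor}.
Reachable from Expr after that: {Atom, Expr}.
Removed useless symbols: {Factor, Term} and every production mentioning them.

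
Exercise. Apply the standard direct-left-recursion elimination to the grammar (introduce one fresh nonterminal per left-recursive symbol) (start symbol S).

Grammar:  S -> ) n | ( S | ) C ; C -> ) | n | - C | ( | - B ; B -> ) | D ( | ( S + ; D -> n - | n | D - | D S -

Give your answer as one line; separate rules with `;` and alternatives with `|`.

S -> ) n | ( S | ) C; C -> ) | n | - C | ( | - B; B -> ) | D ( | ( S +; D -> n - D' | n D'; D' -> - D' | S - D' | eps

Left recursion appears on D.
For D: α = {-, S -}, β = {n -, n}. Rewrite as D → β D' and D' → α D' | ε.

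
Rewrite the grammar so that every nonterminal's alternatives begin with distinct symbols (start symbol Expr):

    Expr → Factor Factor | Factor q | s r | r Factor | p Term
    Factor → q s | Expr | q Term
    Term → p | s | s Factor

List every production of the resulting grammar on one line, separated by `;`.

Expr → s r | r Factor | p Term | Factor Expr1; Factor → Expr | q Factor1; Term → p | s Term1; Expr1 → Factor | q; Factor1 → s | Term; Term1 → ε | Factor

Expr has alternatives sharing prefix 'Factor': factor to Expr → Factor Expr1 with Expr1 → Factor | q.
Factor has alternatives sharing prefix 'q': factor to Factor → q Factor1 with Factor1 → s | Term.
Term has alternatives sharing prefix 's': factor to Term → s Term1 with Term1 → ε | Factor.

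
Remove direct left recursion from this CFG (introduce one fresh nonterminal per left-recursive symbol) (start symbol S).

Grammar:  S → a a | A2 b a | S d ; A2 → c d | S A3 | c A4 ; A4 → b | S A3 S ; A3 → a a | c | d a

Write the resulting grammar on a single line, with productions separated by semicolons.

Left recursion appears on S.
For S: α = {d}, β = {a a, A2 b a}. Rewrite as S → β S' and S' → α S' | ε.

S → a a S' | A2 b a S'; A2 → c d | S A3 | c A4; A4 → b | S A3 S; A3 → a a | c | d a; S' → d S' | epsilon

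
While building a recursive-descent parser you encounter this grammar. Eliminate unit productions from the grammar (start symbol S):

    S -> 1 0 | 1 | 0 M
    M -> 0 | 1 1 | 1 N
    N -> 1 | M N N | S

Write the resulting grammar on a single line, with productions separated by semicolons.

Unit pairs: N ⇒* {S}.
For each unit pair (A, B), copy every non-unit production of B to A, then drop all unit productions.

S -> 1 0 | 1 | 0 M; M -> 0 | 1 1 | 1 N; N -> 1 0 | 1 | 0 M | M N N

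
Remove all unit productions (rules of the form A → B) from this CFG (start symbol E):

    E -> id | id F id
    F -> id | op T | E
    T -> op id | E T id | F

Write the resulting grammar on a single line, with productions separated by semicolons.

Unit pairs: F ⇒* {E}; T ⇒* {E, F}.
For each unit pair (A, B), copy every non-unit production of B to A, then drop all unit productions.

E -> id | id F id; F -> id | id F id | op T; T -> id | id F id | op T | op id | E T id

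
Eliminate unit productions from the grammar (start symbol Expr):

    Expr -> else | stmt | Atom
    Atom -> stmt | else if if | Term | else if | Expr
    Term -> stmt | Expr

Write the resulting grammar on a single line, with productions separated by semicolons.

Unit pairs: Atom ⇒* {Expr, Term}; Expr ⇒* {Atom, Term}; Term ⇒* {Atom, Expr}.
For each unit pair (A, B), copy every non-unit production of B to A, then drop all unit productions.

Expr -> stmt | else if if | else if | else; Atom -> stmt | else if if | else if | else; Term -> stmt | else if if | else if | else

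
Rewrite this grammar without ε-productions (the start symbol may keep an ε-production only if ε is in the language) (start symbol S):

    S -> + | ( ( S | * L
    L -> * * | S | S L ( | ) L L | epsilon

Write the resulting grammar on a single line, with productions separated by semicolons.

S -> + | ( ( S | * L | *; L -> * * | S | S L ( | S ( | ) L L | ) L | )

Nullable set = {L}.
ε ∉ L(G), so no ε-production is kept.
Expand every rule over subsets of its nullable positions: S → * L gives * L | *. L → S L ( gives S L ( | S (. L → ) L L gives ) L L | ) L | ).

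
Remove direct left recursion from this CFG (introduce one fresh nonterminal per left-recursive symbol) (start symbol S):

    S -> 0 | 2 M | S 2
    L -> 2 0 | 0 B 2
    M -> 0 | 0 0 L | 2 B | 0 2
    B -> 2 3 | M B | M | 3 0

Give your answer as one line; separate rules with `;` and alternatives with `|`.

S -> 0 S' | 2 M S'; L -> 2 0 | 0 B 2; M -> 0 | 0 0 L | 2 B | 0 2; B -> 2 3 | M B | M | 3 0; S' -> 2 S' | ε

S is directly left-recursive.
For S: α = {2}, β = {0, 2 M}. Rewrite as S → β S' and S' → α S' | ε.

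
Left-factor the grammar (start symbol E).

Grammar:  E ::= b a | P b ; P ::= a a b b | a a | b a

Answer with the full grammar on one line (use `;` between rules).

E ::= b a | P b; P ::= b a | a a P'; P' ::= b b | ε

P has alternatives sharing prefix 'a a': factor to P → a a P' with P' → b b | ε.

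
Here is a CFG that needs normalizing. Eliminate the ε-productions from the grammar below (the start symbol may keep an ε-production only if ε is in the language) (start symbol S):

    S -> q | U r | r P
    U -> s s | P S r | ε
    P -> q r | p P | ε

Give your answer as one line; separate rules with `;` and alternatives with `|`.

S -> q | U r | r | r P; U -> s s | P S r | S r; P -> q r | p P | p

Nullable nonterminals: {P, U}.
ε ∉ L(G), so no ε-production is kept.
For each production, add variants omitting each subset of nullable occurrences: S → U r gives U r | r. U → P S r gives P S r | S r. P → p P gives p P | p.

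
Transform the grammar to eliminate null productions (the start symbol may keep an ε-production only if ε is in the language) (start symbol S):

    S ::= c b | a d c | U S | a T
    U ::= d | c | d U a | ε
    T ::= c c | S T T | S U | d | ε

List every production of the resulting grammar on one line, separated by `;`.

Nullable nonterminals: {T, U}.
ε ∉ L(G), so no ε-production is kept.
Add the nullable-subset variants: S → a T gives a T | a. U → d U a gives d U a | d a. T → S T T gives S T T | S T | S.

S ::= c b | a d c | U S | a T | a; U ::= d | c | d U a | d a; T ::= c c | S T T | S T | S | S U | d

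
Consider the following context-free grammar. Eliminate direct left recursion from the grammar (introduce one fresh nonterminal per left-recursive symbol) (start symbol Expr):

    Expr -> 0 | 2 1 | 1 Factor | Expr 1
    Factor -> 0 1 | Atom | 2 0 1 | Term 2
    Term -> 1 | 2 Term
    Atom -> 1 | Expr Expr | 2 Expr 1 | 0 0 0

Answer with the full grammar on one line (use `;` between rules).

Expr is directly left-recursive.
For Expr: α = {1}, β = {0, 2 1, 1 Factor}. Rewrite as Expr → β Expr1 and Expr1 → α Expr1 | ε.

Expr -> 0 Expr1 | 2 1 Expr1 | 1 Factor Expr1; Factor -> 0 1 | Atom | 2 0 1 | Term 2; Term -> 1 | 2 Term; Atom -> 1 | Expr Expr | 2 Expr 1 | 0 0 0; Expr1 -> 1 Expr1 | ε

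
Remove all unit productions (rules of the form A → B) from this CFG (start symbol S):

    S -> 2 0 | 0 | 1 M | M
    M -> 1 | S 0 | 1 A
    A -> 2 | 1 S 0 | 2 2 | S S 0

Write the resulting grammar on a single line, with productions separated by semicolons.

Unit pairs: S ⇒* {M}.
Replace each nonterminal's rules with the union of the non-unit rules of every nonterminal it unit-derives.

S -> 2 0 | 0 | 1 M | 1 | S 0 | 1 A; M -> 1 | S 0 | 1 A; A -> 2 | 1 S 0 | 2 2 | S S 0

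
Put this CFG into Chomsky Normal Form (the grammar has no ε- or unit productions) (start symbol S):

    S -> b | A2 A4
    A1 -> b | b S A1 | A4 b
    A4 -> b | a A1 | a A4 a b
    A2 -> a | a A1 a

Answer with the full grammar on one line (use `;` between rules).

S -> b | A2 A4; A1 -> b | X1 Y1 | A4 X1; A4 -> b | X2 A1 | X2 Y2; A2 -> a | X2 Y4; X1 -> b; X2 -> a; Y1 -> S A1; Y2 -> A4 Y3; Y3 -> X2 X1; Y4 -> A1 X2

Introduce a nonterminal for each terminal appearing in a rule of length ≥ 2: X1 → b, X2 → a.
Binarize each right-hand side of length ≥ 3 by chaining fresh nonterminals (Y1, Y2, …): affected rules were A1 → X1 S A1; A4 → X2 A4 X2 X1; A2 → X2 A1 X2.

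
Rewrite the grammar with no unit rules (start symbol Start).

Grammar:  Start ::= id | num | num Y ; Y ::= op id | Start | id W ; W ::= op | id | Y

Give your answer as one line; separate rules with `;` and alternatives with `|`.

Unit pairs: W ⇒* {Start, Y}; Y ⇒* {Start}.
For every A with A ⇒* B via unit rules, add B's non-unit alternatives to A; then delete every rule of the form X → Y.

Start ::= id | num | num Y; Y ::= id | num | num Y | op id | id W; W ::= id | num | num Y | op id | id W | op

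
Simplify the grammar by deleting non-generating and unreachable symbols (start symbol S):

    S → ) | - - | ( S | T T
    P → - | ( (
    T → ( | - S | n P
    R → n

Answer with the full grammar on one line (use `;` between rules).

S → ) | - - | ( S | T T; P → - | ( (; T → ( | - S | n P

Generating nonterminals: {P, R, S, T}.
Reachable from S after that: {P, S, T}.
Removed useless symbols: {R} and every production mentioning them.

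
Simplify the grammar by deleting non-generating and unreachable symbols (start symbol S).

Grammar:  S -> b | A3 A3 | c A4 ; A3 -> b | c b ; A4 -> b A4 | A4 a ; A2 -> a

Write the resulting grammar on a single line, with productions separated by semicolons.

Generating nonterminals: {A2, A3, S}.
Reachable from S after that: {A3, S}.
Removed useless symbols: {A2, A4} and every production mentioning them.

S -> b | A3 A3; A3 -> b | c b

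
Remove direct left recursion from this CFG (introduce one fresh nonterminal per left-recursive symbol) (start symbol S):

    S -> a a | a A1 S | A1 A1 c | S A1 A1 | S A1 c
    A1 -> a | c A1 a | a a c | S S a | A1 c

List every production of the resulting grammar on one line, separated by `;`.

S, A1 are directly left-recursive.
For S: α = {A1 A1, A1 c}, β = {a a, a A1 S, A1 A1 c}. Rewrite as S → β S' and S' → α S' | ε.
For A1: α = {c}, β = {a, c A1 a, a a c, S S a}. Rewrite as A1 → β A1' and A1' → α A1' | ε.

S -> a a S' | a A1 S S' | A1 A1 c S'; A1 -> a A1' | c A1 a A1' | a a c A1' | S S a A1'; S' -> A1 A1 S' | A1 c S' | ε; A1' -> c A1' | ε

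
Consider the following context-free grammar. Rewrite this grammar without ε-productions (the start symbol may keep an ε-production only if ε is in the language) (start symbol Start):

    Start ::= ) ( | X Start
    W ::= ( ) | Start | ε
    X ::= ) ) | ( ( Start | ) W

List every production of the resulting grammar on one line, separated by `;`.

Nullable nonterminals: {W}.
ε ∉ L(G), so no ε-production is kept.
For each production, add variants omitting each subset of nullable occurrences: X → ) W gives ) W | ).

Start ::= ) ( | X Start; W ::= ( ) | Start; X ::= ) ) | ( ( Start | ) W | )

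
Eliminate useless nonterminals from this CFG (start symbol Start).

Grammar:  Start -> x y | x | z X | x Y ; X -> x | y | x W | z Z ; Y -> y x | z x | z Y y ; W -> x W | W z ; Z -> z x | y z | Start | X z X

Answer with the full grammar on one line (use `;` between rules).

Generating nonterminals: {Start, X, Y, Z}.
Reachable from Start after that: {Start, X, Y, Z}.
Removed useless symbols: {W} and every production mentioning them.

Start -> x y | x | z X | x Y; X -> x | y | z Z; Y -> y x | z x | z Y y; Z -> z x | y z | Start | X z X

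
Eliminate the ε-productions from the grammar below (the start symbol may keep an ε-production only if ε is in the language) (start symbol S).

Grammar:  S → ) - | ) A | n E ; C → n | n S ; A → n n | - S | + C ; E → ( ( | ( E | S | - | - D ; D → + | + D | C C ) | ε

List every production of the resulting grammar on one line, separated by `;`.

S → ) - | ) A | n E; C → n | n S; A → n n | - S | + C; E → ( ( | ( E | S | - | - D; D → + | + D | C C )

The nullable symbols are {D}.
ε ∉ L(G), so no ε-production is kept.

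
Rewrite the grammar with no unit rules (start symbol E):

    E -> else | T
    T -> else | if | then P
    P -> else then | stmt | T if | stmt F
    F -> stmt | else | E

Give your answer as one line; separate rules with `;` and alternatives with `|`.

E -> else | if | then P; T -> else | if | then P; P -> else then | stmt | T if | stmt F; F -> else | stmt | if | then P

Unit pairs: E ⇒* {T}; F ⇒* {E, T}.
Replace each nonterminal's rules with the union of the non-unit rules of every nonterminal it unit-derives.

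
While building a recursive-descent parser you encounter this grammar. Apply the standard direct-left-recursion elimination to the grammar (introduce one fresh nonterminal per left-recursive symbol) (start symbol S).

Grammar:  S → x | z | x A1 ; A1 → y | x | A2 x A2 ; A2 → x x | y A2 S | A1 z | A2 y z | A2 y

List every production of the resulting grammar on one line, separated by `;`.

S → x | z | x A1; A1 → y | x | A2 x A2; A2 → x x A2' | y A2 S A2' | A1 z A2'; A2' → y z A2' | y A2' | ε

Directly left-recursive nonterminal: A2.
For A2: α = {y z, y}, β = {x x, y A2 S, A1 z}. Rewrite as A2 → β A2' and A2' → α A2' | ε.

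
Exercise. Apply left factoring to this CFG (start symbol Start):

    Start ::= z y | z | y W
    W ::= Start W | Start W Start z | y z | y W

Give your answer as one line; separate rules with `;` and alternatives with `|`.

Start has alternatives sharing prefix 'z': factor to Start → z Start1 with Start1 → y | ε.
W has alternatives sharing prefix 'Start W': factor to W → Start W W1 with W1 → ε | Start z.
W has alternatives sharing prefix 'y': factor to W → y W2 with W2 → z | W.

Start ::= y W | z Start1; W ::= Start W W1 | y W2; Start1 ::= y | ε; W1 ::= ε | Start z; W2 ::= z | W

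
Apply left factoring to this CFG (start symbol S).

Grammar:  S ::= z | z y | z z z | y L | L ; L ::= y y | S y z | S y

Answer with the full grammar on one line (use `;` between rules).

S ::= y L | L | z S'; L ::= y y | S y L'; S' ::= ε | y | z z; L' ::= z | ε

S has alternatives sharing prefix 'z': factor to S → z S' with S' → ε | y | z z.
L has alternatives sharing prefix 'S y': factor to L → S y L' with L' → z | ε.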